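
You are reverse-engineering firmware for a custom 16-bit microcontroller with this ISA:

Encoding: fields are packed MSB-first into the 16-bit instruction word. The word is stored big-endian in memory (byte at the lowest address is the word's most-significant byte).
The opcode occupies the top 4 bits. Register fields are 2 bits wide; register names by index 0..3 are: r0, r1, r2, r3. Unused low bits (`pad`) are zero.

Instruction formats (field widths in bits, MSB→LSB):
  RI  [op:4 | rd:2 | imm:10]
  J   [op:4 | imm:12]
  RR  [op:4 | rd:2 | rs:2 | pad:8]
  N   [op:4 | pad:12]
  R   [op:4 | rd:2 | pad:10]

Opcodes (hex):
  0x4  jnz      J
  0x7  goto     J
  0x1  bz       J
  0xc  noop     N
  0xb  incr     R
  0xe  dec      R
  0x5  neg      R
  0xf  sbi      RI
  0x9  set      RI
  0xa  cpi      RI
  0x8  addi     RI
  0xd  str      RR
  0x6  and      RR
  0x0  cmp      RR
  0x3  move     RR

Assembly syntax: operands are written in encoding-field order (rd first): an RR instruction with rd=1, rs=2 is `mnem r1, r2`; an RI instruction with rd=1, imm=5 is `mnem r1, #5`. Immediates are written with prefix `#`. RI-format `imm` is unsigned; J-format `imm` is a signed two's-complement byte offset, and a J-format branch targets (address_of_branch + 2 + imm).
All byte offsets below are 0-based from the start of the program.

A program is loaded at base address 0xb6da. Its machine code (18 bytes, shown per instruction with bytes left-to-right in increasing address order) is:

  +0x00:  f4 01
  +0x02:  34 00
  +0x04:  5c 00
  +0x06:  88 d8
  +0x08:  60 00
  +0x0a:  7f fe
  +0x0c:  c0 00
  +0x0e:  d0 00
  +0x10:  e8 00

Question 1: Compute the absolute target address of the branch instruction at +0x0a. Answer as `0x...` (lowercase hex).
off 0x0a: read 7f fe as big → 0x7ffe
  op=0x7ffe>>12=0x7 ⇒ goto (J)
  [11:0] imm=4094 (s12→-2) = #-2
  target = base 0xb6da + off 0x0a + 2 + imm -2 = 0xb6e4

0xb6e4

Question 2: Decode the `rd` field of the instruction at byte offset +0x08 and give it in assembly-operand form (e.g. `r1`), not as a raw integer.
off 0x08: read 60 00 as big → 0x6000
  op=0x6000>>12=0x6 ⇒ and (RR)
  [11:10] rd=0 = r0
  [9:8] rs=0 = r0

r0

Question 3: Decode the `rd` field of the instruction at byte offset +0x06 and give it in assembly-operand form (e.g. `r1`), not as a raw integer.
@+06  big-endian(88 d8) = 0x88d8
  opcode bits[15:12]=0x8: addi/RI
  rd: (w>>10)&0x3=0x2 → r2
  imm: (w>>0)&0x3ff=0xd8 → #216

r2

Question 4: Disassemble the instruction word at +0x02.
move r1, r0

[02] 34 00 → 0x3400
  top 4b → 0x3 → move [RR]
  [11:10] rd=1 = r1
  [9:8] rs=0 = r0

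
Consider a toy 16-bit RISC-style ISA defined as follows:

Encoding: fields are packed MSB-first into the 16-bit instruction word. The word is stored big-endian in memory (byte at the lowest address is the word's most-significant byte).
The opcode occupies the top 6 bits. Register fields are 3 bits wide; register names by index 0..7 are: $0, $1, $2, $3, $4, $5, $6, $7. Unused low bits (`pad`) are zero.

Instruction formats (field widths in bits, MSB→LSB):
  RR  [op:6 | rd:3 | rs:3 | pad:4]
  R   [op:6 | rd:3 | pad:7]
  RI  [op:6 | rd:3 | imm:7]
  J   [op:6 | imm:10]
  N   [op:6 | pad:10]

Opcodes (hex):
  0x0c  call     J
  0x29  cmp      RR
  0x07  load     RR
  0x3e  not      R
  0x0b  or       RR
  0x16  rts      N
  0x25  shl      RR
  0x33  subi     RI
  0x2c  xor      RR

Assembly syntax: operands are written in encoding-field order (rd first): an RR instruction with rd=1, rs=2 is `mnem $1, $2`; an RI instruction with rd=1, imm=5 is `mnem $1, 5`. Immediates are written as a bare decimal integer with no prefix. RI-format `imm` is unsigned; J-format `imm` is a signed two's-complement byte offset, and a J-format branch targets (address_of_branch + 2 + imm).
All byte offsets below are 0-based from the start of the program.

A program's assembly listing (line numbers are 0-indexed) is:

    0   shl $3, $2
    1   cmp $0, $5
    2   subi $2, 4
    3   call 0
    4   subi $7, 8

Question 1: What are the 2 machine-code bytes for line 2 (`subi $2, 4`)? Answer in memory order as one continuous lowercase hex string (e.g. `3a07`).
cd04

line 2 (subi): pack op=0x33:6|rd=2:3|imm=4:7 = 0xcd04; big→ cd 04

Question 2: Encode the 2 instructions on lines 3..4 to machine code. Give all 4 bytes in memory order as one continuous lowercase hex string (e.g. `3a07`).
3000cf88

L3: call op=0xc:6|imm=0:10 ⇒ 0x3000 ⇒ big 30 00
L4: subi op=0x33:6|rd=7:3|imm=8:7 ⇒ 0xcf88 ⇒ big cf 88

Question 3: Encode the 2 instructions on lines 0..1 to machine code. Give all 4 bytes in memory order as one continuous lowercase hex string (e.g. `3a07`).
95a0a450

line 0 (shl): pack op=0x25:6|rd=3:3|rs=2:3|pad=0:4 = 0x95a0; big→ 95 a0
line 1 (cmp): pack op=0x29:6|rd=0:3|rs=5:3|pad=0:4 = 0xa450; big→ a4 50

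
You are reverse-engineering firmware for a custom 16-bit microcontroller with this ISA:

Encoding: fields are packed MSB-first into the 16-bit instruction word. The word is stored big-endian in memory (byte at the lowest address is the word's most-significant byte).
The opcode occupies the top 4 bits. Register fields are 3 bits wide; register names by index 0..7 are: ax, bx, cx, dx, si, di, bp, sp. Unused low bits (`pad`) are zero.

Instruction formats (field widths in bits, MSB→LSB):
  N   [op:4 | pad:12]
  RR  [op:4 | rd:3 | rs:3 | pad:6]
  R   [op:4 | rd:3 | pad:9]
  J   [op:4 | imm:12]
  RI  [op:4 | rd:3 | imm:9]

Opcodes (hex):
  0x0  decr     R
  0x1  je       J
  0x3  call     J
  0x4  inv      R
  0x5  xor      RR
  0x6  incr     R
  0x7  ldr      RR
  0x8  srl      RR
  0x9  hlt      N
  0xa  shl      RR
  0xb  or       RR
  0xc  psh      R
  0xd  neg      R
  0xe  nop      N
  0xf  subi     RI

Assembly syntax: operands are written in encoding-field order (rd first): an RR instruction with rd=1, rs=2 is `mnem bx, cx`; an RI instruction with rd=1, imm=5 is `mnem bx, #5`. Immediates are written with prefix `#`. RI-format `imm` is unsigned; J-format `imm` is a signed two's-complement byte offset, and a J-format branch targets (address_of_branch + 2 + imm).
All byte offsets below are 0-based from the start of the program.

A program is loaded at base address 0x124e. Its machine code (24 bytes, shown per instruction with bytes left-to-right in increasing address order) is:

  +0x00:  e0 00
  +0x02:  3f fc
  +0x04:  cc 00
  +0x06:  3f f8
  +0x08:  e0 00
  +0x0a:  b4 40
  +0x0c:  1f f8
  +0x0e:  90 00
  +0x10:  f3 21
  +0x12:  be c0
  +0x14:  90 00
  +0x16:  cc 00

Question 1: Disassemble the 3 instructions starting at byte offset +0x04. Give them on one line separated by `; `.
+0x04: cc 00 ⇒ word 0xcc00 (big)
  opcode bits[15:12]=0xc: psh/R
  rd: (w>>9)&0x7=0x6 → bp
+0x06: 3f f8 ⇒ word 0x3ff8 (big)
  opcode bits[15:12]=0x3: call/J
  imm: (w>>0)&0xfff=0xff8 (s12→-8) → #-8
+0x08: e0 00 ⇒ word 0xe000 (big)
  opcode bits[15:12]=0xe: nop/N

psh bp; call #-8; nop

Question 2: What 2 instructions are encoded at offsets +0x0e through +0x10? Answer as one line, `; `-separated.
+0x0e: 90 00 ⇒ word 0x9000 (big)
  op=0x9000>>12=0x9 ⇒ hlt (N)
+0x10: f3 21 ⇒ word 0xf321 (big)
  op=0xf321>>12=0xf ⇒ subi (RI)
  [11:9] rd=1 = bx
  [8:0] imm=289 = #289

hlt; subi bx, #289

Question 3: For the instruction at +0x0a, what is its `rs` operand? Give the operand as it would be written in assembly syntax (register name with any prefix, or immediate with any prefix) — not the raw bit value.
bx

off 0x0a: read b4 40 as big → 0xb440
  opcode bits[15:12]=0xb: or/RR
  rd: (w>>9)&0x7=0x2 → cx
  rs: (w>>6)&0x7=0x1 → bx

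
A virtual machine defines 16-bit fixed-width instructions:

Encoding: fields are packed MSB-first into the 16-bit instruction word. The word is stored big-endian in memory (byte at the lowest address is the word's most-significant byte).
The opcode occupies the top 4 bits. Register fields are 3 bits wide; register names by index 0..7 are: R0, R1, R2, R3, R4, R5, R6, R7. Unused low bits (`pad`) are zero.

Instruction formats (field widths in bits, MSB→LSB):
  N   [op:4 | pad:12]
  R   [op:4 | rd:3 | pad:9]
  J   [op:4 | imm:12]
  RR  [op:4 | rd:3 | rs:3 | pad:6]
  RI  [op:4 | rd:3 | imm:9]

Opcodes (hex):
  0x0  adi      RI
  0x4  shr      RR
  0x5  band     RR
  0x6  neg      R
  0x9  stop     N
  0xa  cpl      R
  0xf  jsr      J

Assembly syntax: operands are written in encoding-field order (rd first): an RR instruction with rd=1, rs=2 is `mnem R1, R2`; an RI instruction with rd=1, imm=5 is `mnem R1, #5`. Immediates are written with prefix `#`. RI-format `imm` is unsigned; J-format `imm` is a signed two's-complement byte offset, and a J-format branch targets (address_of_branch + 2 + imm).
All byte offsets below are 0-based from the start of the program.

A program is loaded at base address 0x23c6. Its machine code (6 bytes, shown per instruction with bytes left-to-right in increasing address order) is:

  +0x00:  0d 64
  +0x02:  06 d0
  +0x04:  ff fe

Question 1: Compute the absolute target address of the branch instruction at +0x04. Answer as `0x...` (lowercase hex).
off 0x04: read ff fe as big → 0xfffe
  top 4b → 0xf → jsr [J]
  [11:0] imm=4094 (s12→-2) = #-2
  target = base 0x23c6 + off 0x04 + 2 + imm -2 = 0x23ca

0x23ca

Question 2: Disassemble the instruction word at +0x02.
adi R3, #208

[02] 06 d0 → 0x06d0
  opcode bits[15:12]=0x0: adi/RI
  [11:9] rd=3 = R3
  [8:0] imm=208 = #208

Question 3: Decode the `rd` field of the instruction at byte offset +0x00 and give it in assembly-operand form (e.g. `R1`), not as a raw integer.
R6

[00] 0d 64 → 0x0d64
  op=0x0d64>>12=0x0 ⇒ adi (RI)
  rd: (w>>9)&0x7=0x6 → R6
  imm: (w>>0)&0x1ff=0x164 → #356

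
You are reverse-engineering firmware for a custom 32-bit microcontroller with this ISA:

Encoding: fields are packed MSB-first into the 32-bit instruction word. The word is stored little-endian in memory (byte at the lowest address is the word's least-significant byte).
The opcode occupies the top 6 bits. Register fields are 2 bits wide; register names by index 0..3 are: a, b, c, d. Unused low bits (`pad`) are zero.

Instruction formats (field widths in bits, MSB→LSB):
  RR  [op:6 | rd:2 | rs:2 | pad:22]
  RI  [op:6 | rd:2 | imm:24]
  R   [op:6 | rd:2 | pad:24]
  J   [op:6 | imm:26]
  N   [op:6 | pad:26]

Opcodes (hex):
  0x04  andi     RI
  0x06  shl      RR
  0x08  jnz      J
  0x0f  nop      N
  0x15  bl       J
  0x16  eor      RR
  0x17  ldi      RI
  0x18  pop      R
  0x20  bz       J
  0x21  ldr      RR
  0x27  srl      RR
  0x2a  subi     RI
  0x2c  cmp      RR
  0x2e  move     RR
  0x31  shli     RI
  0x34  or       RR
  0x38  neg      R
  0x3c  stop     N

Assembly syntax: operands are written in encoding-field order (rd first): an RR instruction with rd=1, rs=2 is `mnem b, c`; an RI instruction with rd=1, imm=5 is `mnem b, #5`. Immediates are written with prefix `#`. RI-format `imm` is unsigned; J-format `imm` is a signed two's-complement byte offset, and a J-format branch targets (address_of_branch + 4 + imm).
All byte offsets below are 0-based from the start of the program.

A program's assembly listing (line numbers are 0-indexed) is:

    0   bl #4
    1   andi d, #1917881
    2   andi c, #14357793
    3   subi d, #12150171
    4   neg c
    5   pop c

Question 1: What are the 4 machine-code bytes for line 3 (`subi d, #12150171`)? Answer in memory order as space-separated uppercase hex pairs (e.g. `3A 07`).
9B 65 B9 AB

3. subi fields op=0x2a:6|rd=3:2|imm=12150171:24 → word abb9659bh → 9b 65 b9 ab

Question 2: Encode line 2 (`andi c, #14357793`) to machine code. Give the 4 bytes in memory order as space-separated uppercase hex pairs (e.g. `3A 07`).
21 15 DB 12

2. andi fields op=0x4:6|rd=2:2|imm=14357793:24 → word 12db1521h → 21 15 db 12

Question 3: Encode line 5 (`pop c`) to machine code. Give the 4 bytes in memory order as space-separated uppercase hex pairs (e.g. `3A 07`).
line 5 (pop): pack op=0x18:6|rd=2:2|pad=0:24 = 0x62000000; little→ 00 00 00 62

00 00 00 62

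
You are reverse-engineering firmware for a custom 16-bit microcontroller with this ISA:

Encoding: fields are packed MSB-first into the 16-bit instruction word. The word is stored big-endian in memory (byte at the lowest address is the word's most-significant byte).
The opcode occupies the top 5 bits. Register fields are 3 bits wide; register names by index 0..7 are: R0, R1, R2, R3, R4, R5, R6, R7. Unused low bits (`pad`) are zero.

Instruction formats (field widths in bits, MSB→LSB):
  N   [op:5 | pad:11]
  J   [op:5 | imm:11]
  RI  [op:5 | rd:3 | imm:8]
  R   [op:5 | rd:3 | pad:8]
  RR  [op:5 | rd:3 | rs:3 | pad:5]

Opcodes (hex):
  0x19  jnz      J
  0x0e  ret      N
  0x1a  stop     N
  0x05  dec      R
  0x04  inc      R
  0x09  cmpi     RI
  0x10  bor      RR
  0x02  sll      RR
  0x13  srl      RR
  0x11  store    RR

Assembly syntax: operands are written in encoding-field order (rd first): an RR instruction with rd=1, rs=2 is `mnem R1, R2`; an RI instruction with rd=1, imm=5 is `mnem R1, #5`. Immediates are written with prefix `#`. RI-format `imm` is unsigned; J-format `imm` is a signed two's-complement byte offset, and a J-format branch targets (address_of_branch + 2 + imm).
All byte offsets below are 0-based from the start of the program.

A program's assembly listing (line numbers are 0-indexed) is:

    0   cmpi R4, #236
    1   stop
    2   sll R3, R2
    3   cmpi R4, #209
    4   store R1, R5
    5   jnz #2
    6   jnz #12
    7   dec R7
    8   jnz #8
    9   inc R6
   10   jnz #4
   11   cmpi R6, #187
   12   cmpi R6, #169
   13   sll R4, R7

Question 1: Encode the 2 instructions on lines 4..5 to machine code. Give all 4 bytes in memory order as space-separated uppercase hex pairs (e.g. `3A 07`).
4. store fields op=0x11:5|rd=1:3|rs=5:3|pad=0:5 → word 89a0h → 89 a0
5. jnz fields op=0x19:5|imm=2:11 → word c802h → c8 02

89 A0 C8 02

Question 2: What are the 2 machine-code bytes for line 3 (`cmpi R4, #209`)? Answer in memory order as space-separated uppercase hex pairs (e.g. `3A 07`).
4C D1

line 3 (cmpi): pack op=0x9:5|rd=4:3|imm=209:8 = 0x4cd1; big→ 4c d1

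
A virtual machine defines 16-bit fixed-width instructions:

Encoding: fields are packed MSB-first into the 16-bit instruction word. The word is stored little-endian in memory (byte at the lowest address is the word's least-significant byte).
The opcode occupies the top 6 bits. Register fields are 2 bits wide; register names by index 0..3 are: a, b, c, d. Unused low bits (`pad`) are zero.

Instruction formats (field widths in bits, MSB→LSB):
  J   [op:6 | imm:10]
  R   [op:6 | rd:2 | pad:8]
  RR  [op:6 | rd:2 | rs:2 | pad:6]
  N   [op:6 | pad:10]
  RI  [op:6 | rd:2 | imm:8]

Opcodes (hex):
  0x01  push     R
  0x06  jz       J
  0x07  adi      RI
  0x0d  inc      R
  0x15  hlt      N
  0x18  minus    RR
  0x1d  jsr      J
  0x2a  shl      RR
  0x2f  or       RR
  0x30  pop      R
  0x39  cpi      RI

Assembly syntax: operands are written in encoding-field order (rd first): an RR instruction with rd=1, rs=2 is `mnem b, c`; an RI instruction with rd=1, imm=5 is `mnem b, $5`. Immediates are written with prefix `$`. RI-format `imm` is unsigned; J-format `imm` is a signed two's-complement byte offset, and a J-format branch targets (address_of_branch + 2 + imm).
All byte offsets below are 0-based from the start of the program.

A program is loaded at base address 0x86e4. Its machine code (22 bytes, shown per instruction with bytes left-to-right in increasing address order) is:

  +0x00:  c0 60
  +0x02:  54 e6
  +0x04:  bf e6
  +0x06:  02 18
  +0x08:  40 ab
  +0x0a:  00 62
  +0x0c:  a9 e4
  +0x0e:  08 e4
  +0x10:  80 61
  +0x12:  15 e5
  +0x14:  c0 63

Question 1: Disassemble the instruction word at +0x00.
[00] c0 60 → 0x60c0
  op=0x60c0>>10=0x18 ⇒ minus (RR)
  rd@[9:8]=0x0 ⇒ a
  rs@[7:6]=0x3 ⇒ d

minus a, d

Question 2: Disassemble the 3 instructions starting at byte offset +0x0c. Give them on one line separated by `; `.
off 0x0c: read a9 e4 as little → 0xe4a9
  opcode bits[15:10]=0x39: cpi/RI
  rd: (w>>8)&0x3=0x0 → a
  imm: (w>>0)&0xff=0xa9 → $169
off 0x0e: read 08 e4 as little → 0xe408
  opcode bits[15:10]=0x39: cpi/RI
  rd: (w>>8)&0x3=0x0 → a
  imm: (w>>0)&0xff=0x8 → $8
off 0x10: read 80 61 as little → 0x6180
  opcode bits[15:10]=0x18: minus/RR
  rd: (w>>8)&0x3=0x1 → b
  rs: (w>>6)&0x3=0x2 → c

cpi a, $169; cpi a, $8; minus b, c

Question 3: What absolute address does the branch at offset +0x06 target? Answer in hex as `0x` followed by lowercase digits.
@+06  little-endian(02 18) = 0x1802
  top 6b → 0x6 → jz [J]
  imm: (w>>0)&0x3ff=0x2 → $2
  target = base 0x86e4 + off 0x06 + 2 + imm 2 = 0x86ee

0x86ee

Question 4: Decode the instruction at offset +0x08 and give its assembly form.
shl d, b

[08] 40 ab → 0xab40
  op=0xab40>>10=0x2a ⇒ shl (RR)
  rd: (w>>8)&0x3=0x3 → d
  rs: (w>>6)&0x3=0x1 → b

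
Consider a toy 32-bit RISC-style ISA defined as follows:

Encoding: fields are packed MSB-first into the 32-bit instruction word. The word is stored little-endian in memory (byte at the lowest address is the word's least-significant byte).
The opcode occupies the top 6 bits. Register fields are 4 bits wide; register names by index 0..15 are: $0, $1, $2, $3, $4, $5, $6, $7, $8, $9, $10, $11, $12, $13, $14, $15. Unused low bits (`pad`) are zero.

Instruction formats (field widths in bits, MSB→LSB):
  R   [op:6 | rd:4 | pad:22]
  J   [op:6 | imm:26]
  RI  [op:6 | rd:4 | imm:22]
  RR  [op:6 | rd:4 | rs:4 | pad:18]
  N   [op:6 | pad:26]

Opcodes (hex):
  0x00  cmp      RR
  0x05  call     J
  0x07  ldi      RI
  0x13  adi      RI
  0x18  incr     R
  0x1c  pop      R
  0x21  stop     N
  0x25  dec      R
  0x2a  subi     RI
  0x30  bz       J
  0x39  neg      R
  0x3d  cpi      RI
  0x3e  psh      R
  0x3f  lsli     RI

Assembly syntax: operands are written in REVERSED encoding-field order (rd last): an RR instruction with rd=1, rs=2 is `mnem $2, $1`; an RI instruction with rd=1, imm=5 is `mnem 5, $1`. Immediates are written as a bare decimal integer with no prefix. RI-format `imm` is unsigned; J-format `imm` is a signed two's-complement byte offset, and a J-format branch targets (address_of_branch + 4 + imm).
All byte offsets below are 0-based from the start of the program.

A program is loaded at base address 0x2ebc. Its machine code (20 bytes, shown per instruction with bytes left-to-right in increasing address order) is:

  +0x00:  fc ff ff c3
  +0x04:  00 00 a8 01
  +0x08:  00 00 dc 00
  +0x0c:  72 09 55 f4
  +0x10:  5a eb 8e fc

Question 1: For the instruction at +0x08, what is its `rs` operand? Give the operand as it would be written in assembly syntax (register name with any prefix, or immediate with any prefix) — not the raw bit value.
$7

@+08  little-endian(00 00 dc 00) = 0x00dc0000
  opcode bits[31:26]=0x0: cmp/RR
  rd@[25:22]=0x3 ⇒ $3
  rs@[21:18]=0x7 ⇒ $7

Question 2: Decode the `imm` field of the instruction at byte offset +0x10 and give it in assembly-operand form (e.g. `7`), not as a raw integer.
977754

@+10  little-endian(5a eb 8e fc) = 0xfc8eeb5a
  top 6b → 0x3f → lsli [RI]
  rd: (w>>22)&0xf=0x2 → $2
  imm: (w>>0)&0x3fffff=0xeeb5a → 977754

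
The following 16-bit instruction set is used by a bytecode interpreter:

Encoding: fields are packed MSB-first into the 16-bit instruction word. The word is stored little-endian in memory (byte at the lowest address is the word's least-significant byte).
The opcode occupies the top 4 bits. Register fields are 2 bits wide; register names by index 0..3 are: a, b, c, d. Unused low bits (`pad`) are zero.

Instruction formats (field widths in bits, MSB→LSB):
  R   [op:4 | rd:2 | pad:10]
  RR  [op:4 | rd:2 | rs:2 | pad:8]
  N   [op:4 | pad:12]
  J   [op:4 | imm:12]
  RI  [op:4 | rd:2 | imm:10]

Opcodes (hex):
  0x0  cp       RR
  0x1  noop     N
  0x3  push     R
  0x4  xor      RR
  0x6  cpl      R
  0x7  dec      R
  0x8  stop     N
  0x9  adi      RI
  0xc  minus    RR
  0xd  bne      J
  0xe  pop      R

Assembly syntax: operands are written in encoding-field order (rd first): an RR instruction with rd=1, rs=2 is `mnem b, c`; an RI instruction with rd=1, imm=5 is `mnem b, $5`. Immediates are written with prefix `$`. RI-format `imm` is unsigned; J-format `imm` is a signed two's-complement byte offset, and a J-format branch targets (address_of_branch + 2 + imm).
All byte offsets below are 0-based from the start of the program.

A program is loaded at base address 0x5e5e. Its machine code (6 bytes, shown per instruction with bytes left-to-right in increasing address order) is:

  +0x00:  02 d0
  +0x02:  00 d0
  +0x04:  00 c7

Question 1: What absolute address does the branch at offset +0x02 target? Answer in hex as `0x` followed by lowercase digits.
0x5e62

+0x02: 00 d0 ⇒ word 0xd000 (little)
  opcode bits[15:12]=0xd: bne/J
  [11:0] imm=0 = $0
  target = base 0x5e5e + off 0x02 + 2 + imm 0 = 0x5e62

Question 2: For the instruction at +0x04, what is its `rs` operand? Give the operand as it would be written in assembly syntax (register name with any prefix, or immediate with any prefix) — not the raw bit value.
off 0x04: read 00 c7 as little → 0xc700
  op=0xc700>>12=0xc ⇒ minus (RR)
  rd: (w>>10)&0x3=0x1 → b
  rs: (w>>8)&0x3=0x3 → d

d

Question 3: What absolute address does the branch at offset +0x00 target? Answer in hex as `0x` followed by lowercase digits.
@+00  little-endian(02 d0) = 0xd002
  opcode bits[15:12]=0xd: bne/J
  imm: (w>>0)&0xfff=0x2 → $2
  target = base 0x5e5e + off 0x00 + 2 + imm 2 = 0x5e62

0x5e62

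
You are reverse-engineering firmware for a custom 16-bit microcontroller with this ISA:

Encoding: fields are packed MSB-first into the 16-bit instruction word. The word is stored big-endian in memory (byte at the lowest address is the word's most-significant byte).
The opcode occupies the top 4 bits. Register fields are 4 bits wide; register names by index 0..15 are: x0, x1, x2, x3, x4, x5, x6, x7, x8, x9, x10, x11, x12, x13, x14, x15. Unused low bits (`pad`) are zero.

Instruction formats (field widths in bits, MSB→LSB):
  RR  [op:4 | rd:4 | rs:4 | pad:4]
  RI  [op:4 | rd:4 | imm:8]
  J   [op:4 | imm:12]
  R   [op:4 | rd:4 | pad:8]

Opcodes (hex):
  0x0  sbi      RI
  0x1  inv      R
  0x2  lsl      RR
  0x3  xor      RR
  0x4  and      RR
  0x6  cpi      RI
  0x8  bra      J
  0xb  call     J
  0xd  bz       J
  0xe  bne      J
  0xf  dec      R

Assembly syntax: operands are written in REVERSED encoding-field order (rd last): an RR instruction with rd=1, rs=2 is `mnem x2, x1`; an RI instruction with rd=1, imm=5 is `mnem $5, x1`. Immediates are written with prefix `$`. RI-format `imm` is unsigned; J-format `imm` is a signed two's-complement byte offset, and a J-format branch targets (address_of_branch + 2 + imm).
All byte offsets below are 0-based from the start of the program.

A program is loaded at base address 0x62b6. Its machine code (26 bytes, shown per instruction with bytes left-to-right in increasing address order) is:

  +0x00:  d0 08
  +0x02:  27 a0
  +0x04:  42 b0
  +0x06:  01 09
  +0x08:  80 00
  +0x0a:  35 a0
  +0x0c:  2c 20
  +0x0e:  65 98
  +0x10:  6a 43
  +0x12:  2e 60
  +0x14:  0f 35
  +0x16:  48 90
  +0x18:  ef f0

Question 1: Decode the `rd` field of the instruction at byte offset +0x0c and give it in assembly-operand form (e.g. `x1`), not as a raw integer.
x12

[0c] 2c 20 → 0x2c20
  opcode bits[15:12]=0x2: lsl/RR
  [11:8] rd=12 = x12
  [7:4] rs=2 = x2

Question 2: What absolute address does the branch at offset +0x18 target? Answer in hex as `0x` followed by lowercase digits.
0x62c0

@+18  big-endian(ef f0) = 0xeff0
  opcode bits[15:12]=0xe: bne/J
  imm: (w>>0)&0xfff=0xff0 (s12→-16) → $-16
  target = base 0x62b6 + off 0x18 + 2 + imm -16 = 0x62c0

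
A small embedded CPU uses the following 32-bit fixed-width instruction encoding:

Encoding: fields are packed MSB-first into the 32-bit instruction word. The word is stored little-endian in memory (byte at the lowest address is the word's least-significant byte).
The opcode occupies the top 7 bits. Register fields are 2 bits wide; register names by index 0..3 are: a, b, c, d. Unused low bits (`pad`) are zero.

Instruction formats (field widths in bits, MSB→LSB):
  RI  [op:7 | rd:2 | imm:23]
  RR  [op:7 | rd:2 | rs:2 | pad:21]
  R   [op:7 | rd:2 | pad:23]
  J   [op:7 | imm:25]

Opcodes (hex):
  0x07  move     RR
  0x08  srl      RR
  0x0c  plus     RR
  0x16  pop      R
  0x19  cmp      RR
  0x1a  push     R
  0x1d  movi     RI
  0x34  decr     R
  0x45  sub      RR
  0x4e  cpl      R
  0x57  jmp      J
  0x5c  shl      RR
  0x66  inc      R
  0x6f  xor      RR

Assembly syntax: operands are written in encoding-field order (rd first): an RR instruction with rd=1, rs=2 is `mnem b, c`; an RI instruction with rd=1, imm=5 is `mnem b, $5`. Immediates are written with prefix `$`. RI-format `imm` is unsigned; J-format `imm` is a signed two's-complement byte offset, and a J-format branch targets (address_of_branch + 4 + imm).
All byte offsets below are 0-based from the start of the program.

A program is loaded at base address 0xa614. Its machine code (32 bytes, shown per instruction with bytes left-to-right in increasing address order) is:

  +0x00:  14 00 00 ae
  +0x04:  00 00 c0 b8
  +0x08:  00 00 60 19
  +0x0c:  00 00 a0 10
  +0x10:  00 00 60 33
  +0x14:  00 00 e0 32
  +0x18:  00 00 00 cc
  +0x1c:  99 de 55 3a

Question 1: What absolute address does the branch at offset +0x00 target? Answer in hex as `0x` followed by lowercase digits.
+0x00: 14 00 00 ae ⇒ word 0xae000014 (little)
  top 7b → 0x57 → jmp [J]
  imm@[24:0]=0x14 ⇒ $20
  target = base 0xa614 + off 0x00 + 4 + imm 20 = 0xa62c

0xa62c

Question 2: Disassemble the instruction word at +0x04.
shl b, c

+0x04: 00 00 c0 b8 ⇒ word 0xb8c00000 (little)
  op=0xb8c00000>>25=0x5c ⇒ shl (RR)
  [24:23] rd=1 = b
  [22:21] rs=2 = c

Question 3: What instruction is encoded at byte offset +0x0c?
off 0x0c: read 00 00 a0 10 as little → 0x10a00000
  op=0x10a00000>>25=0x8 ⇒ srl (RR)
  rd: (w>>23)&0x3=0x1 → b
  rs: (w>>21)&0x3=0x1 → b

srl b, b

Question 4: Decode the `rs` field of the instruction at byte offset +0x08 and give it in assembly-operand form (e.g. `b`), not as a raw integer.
@+08  little-endian(00 00 60 19) = 0x19600000
  op=0x19600000>>25=0xc ⇒ plus (RR)
  rd@[24:23]=0x2 ⇒ c
  rs@[22:21]=0x3 ⇒ d

d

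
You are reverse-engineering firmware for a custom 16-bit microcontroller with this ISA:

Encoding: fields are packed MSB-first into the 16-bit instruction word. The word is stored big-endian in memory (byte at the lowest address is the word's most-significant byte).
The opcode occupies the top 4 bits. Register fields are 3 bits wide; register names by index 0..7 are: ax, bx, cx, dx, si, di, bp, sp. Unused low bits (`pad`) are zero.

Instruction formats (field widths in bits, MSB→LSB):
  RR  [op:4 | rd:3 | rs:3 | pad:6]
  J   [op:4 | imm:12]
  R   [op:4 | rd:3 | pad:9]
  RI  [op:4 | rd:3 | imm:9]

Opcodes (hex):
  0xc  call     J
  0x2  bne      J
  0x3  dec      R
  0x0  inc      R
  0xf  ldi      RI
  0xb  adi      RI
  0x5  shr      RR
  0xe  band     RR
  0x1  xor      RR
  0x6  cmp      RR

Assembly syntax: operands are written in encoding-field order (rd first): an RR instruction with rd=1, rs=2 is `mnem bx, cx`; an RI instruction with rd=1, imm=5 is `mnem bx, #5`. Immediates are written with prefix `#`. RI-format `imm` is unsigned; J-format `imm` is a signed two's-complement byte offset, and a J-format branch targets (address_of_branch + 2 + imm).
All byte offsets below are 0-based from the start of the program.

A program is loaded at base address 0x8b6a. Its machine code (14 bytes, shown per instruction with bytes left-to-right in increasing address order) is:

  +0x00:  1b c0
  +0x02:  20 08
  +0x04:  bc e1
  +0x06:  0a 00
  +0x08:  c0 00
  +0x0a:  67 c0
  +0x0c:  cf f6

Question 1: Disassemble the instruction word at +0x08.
@+08  big-endian(c0 00) = 0xc000
  top 4b → 0xc → call [J]
  [11:0] imm=0 = #0

call #0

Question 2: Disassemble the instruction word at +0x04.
adi bp, #225

@+04  big-endian(bc e1) = 0xbce1
  op=0xbce1>>12=0xb ⇒ adi (RI)
  [11:9] rd=6 = bp
  [8:0] imm=225 = #225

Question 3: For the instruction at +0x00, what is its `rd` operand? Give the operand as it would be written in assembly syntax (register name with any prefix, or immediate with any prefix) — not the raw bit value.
@+00  big-endian(1b c0) = 0x1bc0
  opcode bits[15:12]=0x1: xor/RR
  rd: (w>>9)&0x7=0x5 → di
  rs: (w>>6)&0x7=0x7 → sp

di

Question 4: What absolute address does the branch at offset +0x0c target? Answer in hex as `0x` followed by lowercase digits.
[0c] cf f6 → 0xcff6
  op=0xcff6>>12=0xc ⇒ call (J)
  imm@[11:0]=0xff6 (s12→-10) ⇒ #-10
  target = base 0x8b6a + off 0x0c + 2 + imm -10 = 0x8b6e

0x8b6e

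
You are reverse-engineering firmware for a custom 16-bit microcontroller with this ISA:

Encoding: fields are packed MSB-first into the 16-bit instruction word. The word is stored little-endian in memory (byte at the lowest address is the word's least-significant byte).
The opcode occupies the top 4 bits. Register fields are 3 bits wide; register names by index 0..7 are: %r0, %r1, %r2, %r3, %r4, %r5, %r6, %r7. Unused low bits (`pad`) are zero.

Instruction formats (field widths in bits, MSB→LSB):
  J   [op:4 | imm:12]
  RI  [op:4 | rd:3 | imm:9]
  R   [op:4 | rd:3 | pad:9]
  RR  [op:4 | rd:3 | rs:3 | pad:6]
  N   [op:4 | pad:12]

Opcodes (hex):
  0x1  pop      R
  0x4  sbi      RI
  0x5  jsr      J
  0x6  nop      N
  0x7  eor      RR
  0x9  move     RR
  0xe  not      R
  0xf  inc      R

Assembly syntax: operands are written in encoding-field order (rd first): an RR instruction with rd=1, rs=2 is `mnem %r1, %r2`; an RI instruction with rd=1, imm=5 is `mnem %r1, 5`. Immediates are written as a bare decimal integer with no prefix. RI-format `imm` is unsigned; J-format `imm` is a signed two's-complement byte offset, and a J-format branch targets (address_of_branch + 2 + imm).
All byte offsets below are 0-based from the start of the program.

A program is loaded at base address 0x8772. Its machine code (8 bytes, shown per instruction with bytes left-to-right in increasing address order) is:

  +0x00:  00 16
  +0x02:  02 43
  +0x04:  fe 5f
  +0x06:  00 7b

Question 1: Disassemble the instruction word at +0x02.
sbi %r1, 258

+0x02: 02 43 ⇒ word 0x4302 (little)
  opcode bits[15:12]=0x4: sbi/RI
  rd: (w>>9)&0x7=0x1 → %r1
  imm: (w>>0)&0x1ff=0x102 → 258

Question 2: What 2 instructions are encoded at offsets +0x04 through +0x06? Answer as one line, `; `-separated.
@+04  little-endian(fe 5f) = 0x5ffe
  op=0x5ffe>>12=0x5 ⇒ jsr (J)
  [11:0] imm=4094 (s12→-2) = -2
@+06  little-endian(00 7b) = 0x7b00
  op=0x7b00>>12=0x7 ⇒ eor (RR)
  [11:9] rd=5 = %r5
  [8:6] rs=4 = %r4

jsr -2; eor %r5, %r4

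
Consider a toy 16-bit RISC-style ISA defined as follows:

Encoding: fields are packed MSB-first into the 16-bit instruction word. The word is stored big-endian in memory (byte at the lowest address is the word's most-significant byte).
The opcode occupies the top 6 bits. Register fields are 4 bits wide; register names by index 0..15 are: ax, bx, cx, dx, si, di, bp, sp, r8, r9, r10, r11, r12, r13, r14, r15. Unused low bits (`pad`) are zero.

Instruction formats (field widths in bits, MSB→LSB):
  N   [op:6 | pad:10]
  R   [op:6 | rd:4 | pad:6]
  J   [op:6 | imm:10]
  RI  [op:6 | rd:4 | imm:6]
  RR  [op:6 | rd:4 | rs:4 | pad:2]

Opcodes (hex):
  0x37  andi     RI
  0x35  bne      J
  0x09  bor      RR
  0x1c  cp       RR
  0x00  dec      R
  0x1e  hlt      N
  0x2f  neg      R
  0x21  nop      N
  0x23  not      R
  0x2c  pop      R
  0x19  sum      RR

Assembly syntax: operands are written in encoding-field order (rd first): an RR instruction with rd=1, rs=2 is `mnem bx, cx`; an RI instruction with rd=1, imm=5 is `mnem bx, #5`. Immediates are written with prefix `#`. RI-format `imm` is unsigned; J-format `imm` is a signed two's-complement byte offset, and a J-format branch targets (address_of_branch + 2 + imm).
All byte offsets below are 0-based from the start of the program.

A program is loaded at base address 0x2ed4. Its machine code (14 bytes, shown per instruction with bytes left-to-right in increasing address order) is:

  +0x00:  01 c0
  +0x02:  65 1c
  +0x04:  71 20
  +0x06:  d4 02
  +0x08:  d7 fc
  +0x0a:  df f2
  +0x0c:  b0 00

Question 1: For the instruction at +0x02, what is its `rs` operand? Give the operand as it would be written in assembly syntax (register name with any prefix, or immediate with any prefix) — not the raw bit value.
sp

+0x02: 65 1c ⇒ word 0x651c (big)
  op=0x651c>>10=0x19 ⇒ sum (RR)
  rd: (w>>6)&0xf=0x4 → si
  rs: (w>>2)&0xf=0x7 → sp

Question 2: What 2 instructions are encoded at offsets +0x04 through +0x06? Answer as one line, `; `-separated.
@+04  big-endian(71 20) = 0x7120
  opcode bits[15:10]=0x1c: cp/RR
  rd: (w>>6)&0xf=0x4 → si
  rs: (w>>2)&0xf=0x8 → r8
@+06  big-endian(d4 02) = 0xd402
  opcode bits[15:10]=0x35: bne/J
  imm: (w>>0)&0x3ff=0x2 → #2

cp si, r8; bne #2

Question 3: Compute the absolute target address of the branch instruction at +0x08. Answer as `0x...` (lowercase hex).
0x2eda

off 0x08: read d7 fc as big → 0xd7fc
  top 6b → 0x35 → bne [J]
  imm@[9:0]=0x3fc (s10→-4) ⇒ #-4
  target = base 0x2ed4 + off 0x08 + 2 + imm -4 = 0x2eda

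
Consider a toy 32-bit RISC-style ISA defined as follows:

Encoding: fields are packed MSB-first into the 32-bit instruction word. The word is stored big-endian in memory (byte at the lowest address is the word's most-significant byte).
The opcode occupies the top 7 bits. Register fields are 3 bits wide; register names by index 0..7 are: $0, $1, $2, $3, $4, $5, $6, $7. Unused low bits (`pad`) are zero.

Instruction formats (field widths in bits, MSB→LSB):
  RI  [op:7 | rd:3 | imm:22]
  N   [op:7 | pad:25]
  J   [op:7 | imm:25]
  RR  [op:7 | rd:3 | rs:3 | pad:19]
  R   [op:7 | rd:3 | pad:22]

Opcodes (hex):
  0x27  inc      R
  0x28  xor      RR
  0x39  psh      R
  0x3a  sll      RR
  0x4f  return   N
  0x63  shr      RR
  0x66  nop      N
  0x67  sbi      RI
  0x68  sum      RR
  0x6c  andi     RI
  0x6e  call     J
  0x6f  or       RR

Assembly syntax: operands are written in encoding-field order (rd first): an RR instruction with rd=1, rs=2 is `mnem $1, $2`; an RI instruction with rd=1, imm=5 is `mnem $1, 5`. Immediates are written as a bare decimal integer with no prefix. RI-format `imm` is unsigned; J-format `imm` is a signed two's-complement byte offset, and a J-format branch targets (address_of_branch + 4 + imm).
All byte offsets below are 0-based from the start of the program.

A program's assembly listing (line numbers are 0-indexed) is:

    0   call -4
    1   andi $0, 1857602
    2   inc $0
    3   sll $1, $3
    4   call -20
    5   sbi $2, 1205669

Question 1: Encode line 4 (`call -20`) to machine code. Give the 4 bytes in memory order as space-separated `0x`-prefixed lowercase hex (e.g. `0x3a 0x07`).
4. call fields op=0x6e:7|imm=-20:25 → word ddffffech → dd ff ff ec

0xdd 0xff 0xff 0xec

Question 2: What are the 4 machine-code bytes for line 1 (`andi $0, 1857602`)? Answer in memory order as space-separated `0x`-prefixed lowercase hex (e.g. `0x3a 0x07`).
line 1 (andi): pack op=0x6c:7|rd=0:3|imm=1857602:22 = 0xd81c5842; big→ d8 1c 58 42

0xd8 0x1c 0x58 0x42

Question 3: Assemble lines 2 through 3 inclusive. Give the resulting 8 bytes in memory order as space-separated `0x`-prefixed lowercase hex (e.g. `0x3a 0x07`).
2. inc fields op=0x27:7|rd=0:3|pad=0:22 → word 4e000000h → 4e 00 00 00
3. sll fields op=0x3a:7|rd=1:3|rs=3:3|pad=0:19 → word 74580000h → 74 58 00 00

0x4e 0x00 0x00 0x00 0x74 0x58 0x00 0x00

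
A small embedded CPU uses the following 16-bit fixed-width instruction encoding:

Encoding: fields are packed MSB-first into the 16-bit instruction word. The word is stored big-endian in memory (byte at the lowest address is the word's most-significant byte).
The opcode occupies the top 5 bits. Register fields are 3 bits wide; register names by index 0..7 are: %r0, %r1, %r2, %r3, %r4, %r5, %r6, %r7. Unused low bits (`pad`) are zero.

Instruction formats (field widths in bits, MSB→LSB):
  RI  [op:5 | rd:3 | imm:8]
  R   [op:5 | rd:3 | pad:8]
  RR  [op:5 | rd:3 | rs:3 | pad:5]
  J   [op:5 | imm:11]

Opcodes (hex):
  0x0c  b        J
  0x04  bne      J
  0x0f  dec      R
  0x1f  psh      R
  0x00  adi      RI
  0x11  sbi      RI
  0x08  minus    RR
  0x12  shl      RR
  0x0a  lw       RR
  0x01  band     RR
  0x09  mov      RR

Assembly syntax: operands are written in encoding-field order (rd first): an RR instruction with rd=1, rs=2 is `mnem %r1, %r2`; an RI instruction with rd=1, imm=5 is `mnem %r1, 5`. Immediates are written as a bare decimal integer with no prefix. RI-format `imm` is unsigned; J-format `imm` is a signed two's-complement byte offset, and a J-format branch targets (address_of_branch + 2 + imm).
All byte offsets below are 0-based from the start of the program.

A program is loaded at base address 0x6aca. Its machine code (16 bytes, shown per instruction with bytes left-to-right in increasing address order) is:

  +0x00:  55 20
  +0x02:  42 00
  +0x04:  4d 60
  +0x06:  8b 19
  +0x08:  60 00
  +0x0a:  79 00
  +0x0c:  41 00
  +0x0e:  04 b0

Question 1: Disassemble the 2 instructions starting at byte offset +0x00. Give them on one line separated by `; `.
@+00  big-endian(55 20) = 0x5520
  top 5b → 0xa → lw [RR]
  [10:8] rd=5 = %r5
  [7:5] rs=1 = %r1
@+02  big-endian(42 00) = 0x4200
  top 5b → 0x8 → minus [RR]
  [10:8] rd=2 = %r2
  [7:5] rs=0 = %r0

lw %r5, %r1; minus %r2, %r0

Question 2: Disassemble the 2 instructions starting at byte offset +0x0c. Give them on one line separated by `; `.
minus %r1, %r0; adi %r4, 176

@+0c  big-endian(41 00) = 0x4100
  top 5b → 0x8 → minus [RR]
  rd@[10:8]=0x1 ⇒ %r1
  rs@[7:5]=0x0 ⇒ %r0
@+0e  big-endian(04 b0) = 0x04b0
  top 5b → 0x0 → adi [RI]
  rd@[10:8]=0x4 ⇒ %r4
  imm@[7:0]=0xb0 ⇒ 176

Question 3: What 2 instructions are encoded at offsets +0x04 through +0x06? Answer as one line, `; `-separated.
mov %r5, %r3; sbi %r3, 25

@+04  big-endian(4d 60) = 0x4d60
  op=0x4d60>>11=0x9 ⇒ mov (RR)
  rd@[10:8]=0x5 ⇒ %r5
  rs@[7:5]=0x3 ⇒ %r3
@+06  big-endian(8b 19) = 0x8b19
  op=0x8b19>>11=0x11 ⇒ sbi (RI)
  rd@[10:8]=0x3 ⇒ %r3
  imm@[7:0]=0x19 ⇒ 25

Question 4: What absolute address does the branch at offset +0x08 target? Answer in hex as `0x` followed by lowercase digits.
[08] 60 00 → 0x6000
  top 5b → 0xc → b [J]
  imm@[10:0]=0x0 ⇒ 0
  target = base 0x6aca + off 0x08 + 2 + imm 0 = 0x6ad4

0x6ad4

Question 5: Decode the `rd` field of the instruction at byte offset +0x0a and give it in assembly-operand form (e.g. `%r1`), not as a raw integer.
+0x0a: 79 00 ⇒ word 0x7900 (big)
  top 5b → 0xf → dec [R]
  [10:8] rd=1 = %r1

%r1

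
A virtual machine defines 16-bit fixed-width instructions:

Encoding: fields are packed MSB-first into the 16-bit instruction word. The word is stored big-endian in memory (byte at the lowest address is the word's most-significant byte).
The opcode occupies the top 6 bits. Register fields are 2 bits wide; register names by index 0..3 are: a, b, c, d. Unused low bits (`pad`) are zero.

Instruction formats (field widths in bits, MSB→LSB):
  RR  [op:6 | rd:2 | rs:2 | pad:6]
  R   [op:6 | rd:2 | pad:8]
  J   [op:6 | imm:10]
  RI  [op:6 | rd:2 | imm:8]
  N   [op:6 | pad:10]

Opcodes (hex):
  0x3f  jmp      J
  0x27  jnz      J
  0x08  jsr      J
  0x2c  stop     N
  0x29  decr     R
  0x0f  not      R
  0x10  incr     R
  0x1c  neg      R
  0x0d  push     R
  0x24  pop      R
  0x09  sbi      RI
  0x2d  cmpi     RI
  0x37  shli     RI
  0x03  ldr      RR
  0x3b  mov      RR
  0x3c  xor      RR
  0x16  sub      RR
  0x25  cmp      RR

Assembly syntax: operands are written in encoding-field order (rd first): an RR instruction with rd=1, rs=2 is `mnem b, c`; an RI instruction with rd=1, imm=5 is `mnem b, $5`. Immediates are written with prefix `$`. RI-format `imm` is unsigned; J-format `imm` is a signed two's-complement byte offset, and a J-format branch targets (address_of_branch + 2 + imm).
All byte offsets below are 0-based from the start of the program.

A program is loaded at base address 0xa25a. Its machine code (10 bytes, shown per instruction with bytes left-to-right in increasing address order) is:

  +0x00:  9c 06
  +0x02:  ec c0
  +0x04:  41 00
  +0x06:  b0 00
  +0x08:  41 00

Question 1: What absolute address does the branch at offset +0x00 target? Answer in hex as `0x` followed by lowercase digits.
+0x00: 9c 06 ⇒ word 0x9c06 (big)
  opcode bits[15:10]=0x27: jnz/J
  imm@[9:0]=0x6 ⇒ $6
  target = base 0xa25a + off 0x00 + 2 + imm 6 = 0xa262

0xa262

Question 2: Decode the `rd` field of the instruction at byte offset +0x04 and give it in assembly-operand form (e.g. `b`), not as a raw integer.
[04] 41 00 → 0x4100
  top 6b → 0x10 → incr [R]
  [9:8] rd=1 = b

b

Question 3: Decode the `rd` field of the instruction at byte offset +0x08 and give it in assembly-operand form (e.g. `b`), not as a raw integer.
b

[08] 41 00 → 0x4100
  op=0x4100>>10=0x10 ⇒ incr (R)
  [9:8] rd=1 = b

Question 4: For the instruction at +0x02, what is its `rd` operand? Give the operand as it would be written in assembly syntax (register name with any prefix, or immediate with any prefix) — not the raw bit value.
a

+0x02: ec c0 ⇒ word 0xecc0 (big)
  op=0xecc0>>10=0x3b ⇒ mov (RR)
  [9:8] rd=0 = a
  [7:6] rs=3 = d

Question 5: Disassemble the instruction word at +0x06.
stop

+0x06: b0 00 ⇒ word 0xb000 (big)
  opcode bits[15:10]=0x2c: stop/N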